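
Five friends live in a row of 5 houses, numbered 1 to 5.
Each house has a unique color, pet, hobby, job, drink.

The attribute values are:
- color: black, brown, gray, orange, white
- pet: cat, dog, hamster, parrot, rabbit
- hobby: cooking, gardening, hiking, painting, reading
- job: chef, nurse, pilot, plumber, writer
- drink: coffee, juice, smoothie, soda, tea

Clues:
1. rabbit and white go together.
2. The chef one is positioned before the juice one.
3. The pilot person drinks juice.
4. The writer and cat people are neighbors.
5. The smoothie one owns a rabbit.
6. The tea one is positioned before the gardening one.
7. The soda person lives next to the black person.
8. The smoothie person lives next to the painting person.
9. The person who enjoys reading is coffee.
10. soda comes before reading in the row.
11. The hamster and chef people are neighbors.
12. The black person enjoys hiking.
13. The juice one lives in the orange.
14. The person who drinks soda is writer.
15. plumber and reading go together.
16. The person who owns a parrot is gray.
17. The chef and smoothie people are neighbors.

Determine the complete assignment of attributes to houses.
Solution:

House | Color | Pet | Hobby | Job | Drink
-----------------------------------------
  1   | brown | hamster | cooking | writer | soda
  2   | black | cat | hiking | chef | tea
  3   | white | rabbit | gardening | nurse | smoothie
  4   | orange | dog | painting | pilot | juice
  5   | gray | parrot | reading | plumber | coffee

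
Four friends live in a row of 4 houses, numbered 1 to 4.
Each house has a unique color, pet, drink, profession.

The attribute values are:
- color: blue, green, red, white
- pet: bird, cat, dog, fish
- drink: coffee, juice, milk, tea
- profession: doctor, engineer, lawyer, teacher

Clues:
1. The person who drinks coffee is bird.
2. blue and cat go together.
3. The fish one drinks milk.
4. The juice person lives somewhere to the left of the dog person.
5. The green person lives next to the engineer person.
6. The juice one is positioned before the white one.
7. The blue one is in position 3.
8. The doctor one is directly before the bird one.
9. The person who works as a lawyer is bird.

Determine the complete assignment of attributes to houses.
Solution:

House | Color | Pet | Drink | Profession
----------------------------------------
  1   | red | fish | milk | doctor
  2   | green | bird | coffee | lawyer
  3   | blue | cat | juice | engineer
  4   | white | dog | tea | teacher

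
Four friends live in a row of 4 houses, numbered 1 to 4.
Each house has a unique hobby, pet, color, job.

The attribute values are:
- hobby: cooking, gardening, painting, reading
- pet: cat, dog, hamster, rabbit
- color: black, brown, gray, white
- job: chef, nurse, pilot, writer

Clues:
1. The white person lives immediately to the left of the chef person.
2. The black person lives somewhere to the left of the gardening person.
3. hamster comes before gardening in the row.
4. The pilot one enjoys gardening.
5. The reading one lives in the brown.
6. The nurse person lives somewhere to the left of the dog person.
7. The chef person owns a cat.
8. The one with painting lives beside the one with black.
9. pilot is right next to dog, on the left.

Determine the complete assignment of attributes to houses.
Solution:

House | Hobby | Pet | Color | Job
---------------------------------
  1   | painting | hamster | white | nurse
  2   | cooking | cat | black | chef
  3   | gardening | rabbit | gray | pilot
  4   | reading | dog | brown | writer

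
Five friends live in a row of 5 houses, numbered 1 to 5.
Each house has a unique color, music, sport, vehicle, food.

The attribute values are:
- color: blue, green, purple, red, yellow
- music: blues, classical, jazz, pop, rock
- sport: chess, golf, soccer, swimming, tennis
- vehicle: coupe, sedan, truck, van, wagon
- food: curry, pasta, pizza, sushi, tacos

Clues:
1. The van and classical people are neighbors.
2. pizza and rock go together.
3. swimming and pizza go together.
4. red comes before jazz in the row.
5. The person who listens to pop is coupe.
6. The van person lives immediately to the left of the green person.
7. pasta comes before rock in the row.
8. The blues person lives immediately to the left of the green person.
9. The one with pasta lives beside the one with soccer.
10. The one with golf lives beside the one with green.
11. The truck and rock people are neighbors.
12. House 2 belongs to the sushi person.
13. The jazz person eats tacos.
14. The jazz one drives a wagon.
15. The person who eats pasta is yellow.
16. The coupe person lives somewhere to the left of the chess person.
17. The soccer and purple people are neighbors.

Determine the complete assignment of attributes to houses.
Solution:

House | Color | Music | Sport | Vehicle | Food
----------------------------------------------
  1   | yellow | blues | golf | van | pasta
  2   | green | classical | soccer | truck | sushi
  3   | purple | rock | swimming | sedan | pizza
  4   | red | pop | tennis | coupe | curry
  5   | blue | jazz | chess | wagon | tacos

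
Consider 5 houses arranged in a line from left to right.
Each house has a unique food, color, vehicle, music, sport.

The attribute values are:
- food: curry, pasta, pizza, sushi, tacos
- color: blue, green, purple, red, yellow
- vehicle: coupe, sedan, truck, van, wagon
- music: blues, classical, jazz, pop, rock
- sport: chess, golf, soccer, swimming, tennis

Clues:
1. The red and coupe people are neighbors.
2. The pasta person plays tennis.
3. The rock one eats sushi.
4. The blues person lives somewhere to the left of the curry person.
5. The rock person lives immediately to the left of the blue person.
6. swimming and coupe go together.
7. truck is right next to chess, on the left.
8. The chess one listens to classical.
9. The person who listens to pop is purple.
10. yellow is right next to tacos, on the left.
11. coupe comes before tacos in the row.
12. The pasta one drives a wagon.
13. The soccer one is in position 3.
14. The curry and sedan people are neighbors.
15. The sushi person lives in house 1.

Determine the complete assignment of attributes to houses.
Solution:

House | Food | Color | Vehicle | Music | Sport
----------------------------------------------
  1   | sushi | red | van | rock | golf
  2   | pizza | blue | coupe | blues | swimming
  3   | curry | yellow | truck | jazz | soccer
  4   | tacos | green | sedan | classical | chess
  5   | pasta | purple | wagon | pop | tennis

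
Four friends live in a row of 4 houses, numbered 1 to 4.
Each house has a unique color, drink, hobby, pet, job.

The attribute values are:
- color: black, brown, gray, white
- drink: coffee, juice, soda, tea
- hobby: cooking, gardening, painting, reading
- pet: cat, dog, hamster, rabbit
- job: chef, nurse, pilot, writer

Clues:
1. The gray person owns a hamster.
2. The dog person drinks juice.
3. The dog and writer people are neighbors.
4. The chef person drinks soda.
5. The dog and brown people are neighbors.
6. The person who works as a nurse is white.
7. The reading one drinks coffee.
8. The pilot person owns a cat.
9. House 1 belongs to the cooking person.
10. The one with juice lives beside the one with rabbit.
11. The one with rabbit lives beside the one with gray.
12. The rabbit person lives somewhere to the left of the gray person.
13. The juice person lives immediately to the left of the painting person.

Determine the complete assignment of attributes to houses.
Solution:

House | Color | Drink | Hobby | Pet | Job
-----------------------------------------
  1   | white | juice | cooking | dog | nurse
  2   | brown | tea | painting | rabbit | writer
  3   | gray | soda | gardening | hamster | chef
  4   | black | coffee | reading | cat | pilot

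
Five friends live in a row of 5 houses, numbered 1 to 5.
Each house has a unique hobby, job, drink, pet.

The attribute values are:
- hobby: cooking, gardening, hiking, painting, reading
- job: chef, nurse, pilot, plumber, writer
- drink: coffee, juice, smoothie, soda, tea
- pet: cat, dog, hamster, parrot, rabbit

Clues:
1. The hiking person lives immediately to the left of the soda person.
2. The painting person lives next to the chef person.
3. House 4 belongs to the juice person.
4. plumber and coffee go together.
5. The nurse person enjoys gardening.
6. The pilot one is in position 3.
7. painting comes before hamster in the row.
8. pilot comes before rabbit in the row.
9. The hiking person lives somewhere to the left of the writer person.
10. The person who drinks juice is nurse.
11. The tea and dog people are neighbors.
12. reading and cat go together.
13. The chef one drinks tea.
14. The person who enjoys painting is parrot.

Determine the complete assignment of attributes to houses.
Solution:

House | Hobby | Job | Drink | Pet
---------------------------------
  1   | painting | plumber | coffee | parrot
  2   | hiking | chef | tea | hamster
  3   | cooking | pilot | soda | dog
  4   | gardening | nurse | juice | rabbit
  5   | reading | writer | smoothie | cat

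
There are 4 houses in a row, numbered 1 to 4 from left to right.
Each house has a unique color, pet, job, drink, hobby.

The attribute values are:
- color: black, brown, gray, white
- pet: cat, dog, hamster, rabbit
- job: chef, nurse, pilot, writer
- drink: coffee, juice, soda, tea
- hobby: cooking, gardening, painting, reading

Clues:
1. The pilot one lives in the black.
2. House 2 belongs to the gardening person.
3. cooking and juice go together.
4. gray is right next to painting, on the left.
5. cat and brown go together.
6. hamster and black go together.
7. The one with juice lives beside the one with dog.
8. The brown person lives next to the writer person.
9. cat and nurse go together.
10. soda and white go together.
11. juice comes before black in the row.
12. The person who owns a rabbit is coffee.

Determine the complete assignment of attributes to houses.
Solution:

House | Color | Pet | Job | Drink | Hobby
-----------------------------------------
  1   | brown | cat | nurse | juice | cooking
  2   | white | dog | writer | soda | gardening
  3   | gray | rabbit | chef | coffee | reading
  4   | black | hamster | pilot | tea | painting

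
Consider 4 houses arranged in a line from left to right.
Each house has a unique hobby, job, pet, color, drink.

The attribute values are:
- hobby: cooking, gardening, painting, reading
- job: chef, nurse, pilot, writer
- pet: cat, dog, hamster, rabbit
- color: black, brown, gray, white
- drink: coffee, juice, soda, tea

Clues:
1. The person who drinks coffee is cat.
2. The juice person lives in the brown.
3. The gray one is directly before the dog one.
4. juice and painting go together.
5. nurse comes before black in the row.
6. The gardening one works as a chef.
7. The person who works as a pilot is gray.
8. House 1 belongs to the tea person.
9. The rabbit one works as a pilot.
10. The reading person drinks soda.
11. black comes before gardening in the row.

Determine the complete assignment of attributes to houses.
Solution:

House | Hobby | Job | Pet | Color | Drink
-----------------------------------------
  1   | cooking | pilot | rabbit | gray | tea
  2   | painting | nurse | dog | brown | juice
  3   | reading | writer | hamster | black | soda
  4   | gardening | chef | cat | white | coffee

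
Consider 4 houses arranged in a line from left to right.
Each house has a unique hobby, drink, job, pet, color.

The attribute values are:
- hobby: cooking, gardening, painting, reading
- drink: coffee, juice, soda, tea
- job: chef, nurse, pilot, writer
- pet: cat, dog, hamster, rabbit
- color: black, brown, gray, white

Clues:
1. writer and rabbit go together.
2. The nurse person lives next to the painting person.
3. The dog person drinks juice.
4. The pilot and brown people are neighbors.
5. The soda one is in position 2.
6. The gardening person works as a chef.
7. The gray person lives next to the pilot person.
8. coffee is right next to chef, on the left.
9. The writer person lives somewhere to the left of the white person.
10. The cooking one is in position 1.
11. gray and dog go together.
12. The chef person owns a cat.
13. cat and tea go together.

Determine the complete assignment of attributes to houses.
Solution:

House | Hobby | Drink | Job | Pet | Color
-----------------------------------------
  1   | cooking | juice | nurse | dog | gray
  2   | painting | soda | pilot | hamster | black
  3   | reading | coffee | writer | rabbit | brown
  4   | gardening | tea | chef | cat | white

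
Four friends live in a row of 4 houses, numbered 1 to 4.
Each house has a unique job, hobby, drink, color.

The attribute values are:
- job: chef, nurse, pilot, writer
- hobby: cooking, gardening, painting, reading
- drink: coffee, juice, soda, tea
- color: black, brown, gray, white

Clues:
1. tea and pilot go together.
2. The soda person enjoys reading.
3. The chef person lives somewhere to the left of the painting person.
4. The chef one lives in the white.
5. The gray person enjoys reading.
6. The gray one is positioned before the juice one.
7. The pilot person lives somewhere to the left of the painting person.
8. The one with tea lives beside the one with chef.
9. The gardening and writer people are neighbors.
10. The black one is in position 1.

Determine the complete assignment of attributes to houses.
Solution:

House | Job | Hobby | Drink | Color
-----------------------------------
  1   | pilot | cooking | tea | black
  2   | chef | gardening | coffee | white
  3   | writer | reading | soda | gray
  4   | nurse | painting | juice | brown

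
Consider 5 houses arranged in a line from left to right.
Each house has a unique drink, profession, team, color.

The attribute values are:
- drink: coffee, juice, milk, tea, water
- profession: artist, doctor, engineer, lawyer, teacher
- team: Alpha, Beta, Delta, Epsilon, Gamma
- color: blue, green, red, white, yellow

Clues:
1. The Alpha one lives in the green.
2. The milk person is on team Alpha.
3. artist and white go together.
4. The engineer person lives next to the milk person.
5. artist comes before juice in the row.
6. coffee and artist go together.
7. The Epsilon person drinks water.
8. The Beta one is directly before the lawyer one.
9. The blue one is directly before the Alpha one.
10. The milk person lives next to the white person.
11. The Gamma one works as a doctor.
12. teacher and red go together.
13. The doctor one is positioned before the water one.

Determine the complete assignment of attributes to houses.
Solution:

House | Drink | Profession | Team | Color
-----------------------------------------
  1   | tea | engineer | Beta | blue
  2   | milk | lawyer | Alpha | green
  3   | coffee | artist | Delta | white
  4   | juice | doctor | Gamma | yellow
  5   | water | teacher | Epsilon | red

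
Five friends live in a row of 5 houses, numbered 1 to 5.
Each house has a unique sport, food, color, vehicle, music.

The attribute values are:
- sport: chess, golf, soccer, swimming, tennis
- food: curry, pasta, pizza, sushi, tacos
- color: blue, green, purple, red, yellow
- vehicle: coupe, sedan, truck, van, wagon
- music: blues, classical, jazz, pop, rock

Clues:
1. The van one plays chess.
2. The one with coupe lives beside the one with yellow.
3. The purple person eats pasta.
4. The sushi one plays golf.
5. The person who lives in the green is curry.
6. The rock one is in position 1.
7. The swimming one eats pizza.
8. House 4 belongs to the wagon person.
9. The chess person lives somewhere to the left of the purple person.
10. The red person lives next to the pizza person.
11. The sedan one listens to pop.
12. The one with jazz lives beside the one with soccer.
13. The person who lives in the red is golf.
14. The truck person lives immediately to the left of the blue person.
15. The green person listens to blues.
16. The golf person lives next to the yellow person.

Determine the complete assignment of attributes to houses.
Solution:

House | Sport | Food | Color | Vehicle | Music
----------------------------------------------
  1   | golf | sushi | red | coupe | rock
  2   | swimming | pizza | yellow | truck | classical
  3   | chess | tacos | blue | van | jazz
  4   | soccer | curry | green | wagon | blues
  5   | tennis | pasta | purple | sedan | pop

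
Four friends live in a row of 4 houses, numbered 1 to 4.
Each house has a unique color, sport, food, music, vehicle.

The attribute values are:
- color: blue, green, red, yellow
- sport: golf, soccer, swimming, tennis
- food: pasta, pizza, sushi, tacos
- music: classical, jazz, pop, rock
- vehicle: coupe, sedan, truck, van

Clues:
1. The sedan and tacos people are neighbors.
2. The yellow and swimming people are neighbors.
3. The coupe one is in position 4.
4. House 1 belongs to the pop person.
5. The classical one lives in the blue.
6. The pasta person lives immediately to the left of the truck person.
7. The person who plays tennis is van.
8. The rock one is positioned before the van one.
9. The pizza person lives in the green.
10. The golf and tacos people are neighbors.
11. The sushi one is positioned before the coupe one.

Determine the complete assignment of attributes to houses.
Solution:

House | Color | Sport | Food | Music | Vehicle
----------------------------------------------
  1   | yellow | golf | pasta | pop | sedan
  2   | red | swimming | tacos | rock | truck
  3   | blue | tennis | sushi | classical | van
  4   | green | soccer | pizza | jazz | coupe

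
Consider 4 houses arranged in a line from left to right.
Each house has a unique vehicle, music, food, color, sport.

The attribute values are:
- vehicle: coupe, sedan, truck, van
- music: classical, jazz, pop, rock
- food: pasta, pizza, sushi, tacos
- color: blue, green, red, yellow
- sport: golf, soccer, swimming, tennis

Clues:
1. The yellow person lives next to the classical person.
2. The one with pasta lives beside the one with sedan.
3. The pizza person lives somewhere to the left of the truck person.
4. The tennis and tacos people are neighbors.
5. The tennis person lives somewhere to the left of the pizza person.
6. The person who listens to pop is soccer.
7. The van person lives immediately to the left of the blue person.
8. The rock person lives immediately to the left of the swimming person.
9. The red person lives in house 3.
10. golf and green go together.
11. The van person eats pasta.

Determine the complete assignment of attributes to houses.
Solution:

House | Vehicle | Music | Food | Color | Sport
----------------------------------------------
  1   | van | rock | pasta | yellow | tennis
  2   | sedan | classical | tacos | blue | swimming
  3   | coupe | pop | pizza | red | soccer
  4   | truck | jazz | sushi | green | golf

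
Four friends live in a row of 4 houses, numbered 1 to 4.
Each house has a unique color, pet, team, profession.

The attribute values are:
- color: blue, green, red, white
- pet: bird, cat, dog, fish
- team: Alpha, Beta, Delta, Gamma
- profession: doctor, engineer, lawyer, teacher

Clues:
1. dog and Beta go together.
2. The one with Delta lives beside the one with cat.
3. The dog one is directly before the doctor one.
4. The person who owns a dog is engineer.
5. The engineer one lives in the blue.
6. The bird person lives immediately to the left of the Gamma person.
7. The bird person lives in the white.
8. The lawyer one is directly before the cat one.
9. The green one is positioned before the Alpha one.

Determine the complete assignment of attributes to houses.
Solution:

House | Color | Pet | Team | Profession
---------------------------------------
  1   | white | bird | Delta | lawyer
  2   | green | cat | Gamma | teacher
  3   | blue | dog | Beta | engineer
  4   | red | fish | Alpha | doctor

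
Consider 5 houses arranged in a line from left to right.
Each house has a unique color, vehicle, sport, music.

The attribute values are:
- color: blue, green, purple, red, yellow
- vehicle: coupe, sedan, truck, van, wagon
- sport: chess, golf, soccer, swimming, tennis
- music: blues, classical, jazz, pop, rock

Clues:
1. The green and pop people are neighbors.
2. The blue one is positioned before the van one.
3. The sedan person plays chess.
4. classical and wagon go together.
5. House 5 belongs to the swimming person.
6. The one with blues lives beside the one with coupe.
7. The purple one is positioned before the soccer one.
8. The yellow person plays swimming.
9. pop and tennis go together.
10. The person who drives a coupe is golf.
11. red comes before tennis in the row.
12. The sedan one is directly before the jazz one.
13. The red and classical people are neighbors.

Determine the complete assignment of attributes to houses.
Solution:

House | Color | Vehicle | Sport | Music
---------------------------------------
  1   | purple | sedan | chess | blues
  2   | red | coupe | golf | jazz
  3   | green | wagon | soccer | classical
  4   | blue | truck | tennis | pop
  5   | yellow | van | swimming | rock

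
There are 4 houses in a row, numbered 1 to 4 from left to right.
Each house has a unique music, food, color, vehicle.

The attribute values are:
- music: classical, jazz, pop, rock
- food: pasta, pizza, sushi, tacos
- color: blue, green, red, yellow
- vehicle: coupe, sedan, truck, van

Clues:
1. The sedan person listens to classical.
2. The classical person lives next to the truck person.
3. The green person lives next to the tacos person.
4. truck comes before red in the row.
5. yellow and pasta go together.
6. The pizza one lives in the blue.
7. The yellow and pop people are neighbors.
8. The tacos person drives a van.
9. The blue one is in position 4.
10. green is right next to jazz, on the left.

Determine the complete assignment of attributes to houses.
Solution:

House | Music | Food | Color | Vehicle
--------------------------------------
  1   | classical | pasta | yellow | sedan
  2   | pop | sushi | green | truck
  3   | jazz | tacos | red | van
  4   | rock | pizza | blue | coupe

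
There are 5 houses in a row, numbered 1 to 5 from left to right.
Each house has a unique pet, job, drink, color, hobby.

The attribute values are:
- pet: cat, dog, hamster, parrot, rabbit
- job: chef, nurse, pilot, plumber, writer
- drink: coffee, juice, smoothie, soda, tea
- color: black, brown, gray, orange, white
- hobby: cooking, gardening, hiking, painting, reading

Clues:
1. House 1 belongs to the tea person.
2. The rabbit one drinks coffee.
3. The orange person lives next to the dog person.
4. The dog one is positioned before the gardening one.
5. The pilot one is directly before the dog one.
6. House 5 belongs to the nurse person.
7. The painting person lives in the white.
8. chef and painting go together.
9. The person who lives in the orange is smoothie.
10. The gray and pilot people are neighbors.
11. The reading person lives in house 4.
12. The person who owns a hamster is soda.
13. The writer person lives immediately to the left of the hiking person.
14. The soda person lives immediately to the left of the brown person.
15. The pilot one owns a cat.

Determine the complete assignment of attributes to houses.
Solution:

House | Pet | Job | Drink | Color | Hobby
-----------------------------------------
  1   | parrot | writer | tea | gray | cooking
  2   | cat | pilot | smoothie | orange | hiking
  3   | dog | chef | juice | white | painting
  4   | hamster | plumber | soda | black | reading
  5   | rabbit | nurse | coffee | brown | gardening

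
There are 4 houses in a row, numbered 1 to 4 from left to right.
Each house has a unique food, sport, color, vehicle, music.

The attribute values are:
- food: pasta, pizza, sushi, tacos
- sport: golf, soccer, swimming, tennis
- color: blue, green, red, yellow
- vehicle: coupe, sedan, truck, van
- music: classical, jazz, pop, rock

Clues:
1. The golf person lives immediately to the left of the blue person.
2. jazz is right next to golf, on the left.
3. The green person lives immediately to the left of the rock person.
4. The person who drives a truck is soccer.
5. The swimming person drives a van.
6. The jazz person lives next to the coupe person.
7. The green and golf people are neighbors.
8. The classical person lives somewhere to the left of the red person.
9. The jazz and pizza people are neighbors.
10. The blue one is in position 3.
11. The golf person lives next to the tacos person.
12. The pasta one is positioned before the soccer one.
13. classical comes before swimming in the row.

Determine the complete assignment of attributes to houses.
Solution:

House | Food | Sport | Color | Vehicle | Music
----------------------------------------------
  1   | pasta | tennis | green | sedan | jazz
  2   | pizza | golf | yellow | coupe | rock
  3   | tacos | soccer | blue | truck | classical
  4   | sushi | swimming | red | van | pop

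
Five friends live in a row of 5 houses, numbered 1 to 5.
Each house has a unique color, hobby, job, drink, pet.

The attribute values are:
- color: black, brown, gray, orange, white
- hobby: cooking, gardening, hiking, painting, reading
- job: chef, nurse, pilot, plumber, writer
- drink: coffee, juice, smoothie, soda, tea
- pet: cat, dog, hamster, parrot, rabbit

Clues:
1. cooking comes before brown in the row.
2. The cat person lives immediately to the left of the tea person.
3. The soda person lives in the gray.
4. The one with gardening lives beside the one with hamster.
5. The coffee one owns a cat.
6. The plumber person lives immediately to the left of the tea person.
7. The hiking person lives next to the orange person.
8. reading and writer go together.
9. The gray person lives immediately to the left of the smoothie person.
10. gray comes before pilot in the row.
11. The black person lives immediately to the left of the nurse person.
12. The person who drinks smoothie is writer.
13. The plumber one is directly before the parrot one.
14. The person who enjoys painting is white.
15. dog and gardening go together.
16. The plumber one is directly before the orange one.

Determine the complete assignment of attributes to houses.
Solution:

House | Color | Hobby | Job | Drink | Pet
-----------------------------------------
  1   | black | hiking | plumber | coffee | cat
  2   | orange | cooking | nurse | tea | parrot
  3   | gray | gardening | chef | soda | dog
  4   | brown | reading | writer | smoothie | hamster
  5   | white | painting | pilot | juice | rabbit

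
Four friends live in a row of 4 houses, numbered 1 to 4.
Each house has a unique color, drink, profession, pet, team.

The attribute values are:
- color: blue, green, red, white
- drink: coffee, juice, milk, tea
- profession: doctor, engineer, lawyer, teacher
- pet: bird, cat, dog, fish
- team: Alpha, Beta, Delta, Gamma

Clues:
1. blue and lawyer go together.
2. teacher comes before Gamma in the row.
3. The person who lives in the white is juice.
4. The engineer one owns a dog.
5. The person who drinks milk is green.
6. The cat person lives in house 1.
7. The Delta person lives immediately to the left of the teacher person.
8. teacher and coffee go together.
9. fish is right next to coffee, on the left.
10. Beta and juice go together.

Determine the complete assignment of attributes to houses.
Solution:

House | Color | Drink | Profession | Pet | Team
-----------------------------------------------
  1   | white | juice | doctor | cat | Beta
  2   | blue | tea | lawyer | fish | Delta
  3   | red | coffee | teacher | bird | Alpha
  4   | green | milk | engineer | dog | Gamma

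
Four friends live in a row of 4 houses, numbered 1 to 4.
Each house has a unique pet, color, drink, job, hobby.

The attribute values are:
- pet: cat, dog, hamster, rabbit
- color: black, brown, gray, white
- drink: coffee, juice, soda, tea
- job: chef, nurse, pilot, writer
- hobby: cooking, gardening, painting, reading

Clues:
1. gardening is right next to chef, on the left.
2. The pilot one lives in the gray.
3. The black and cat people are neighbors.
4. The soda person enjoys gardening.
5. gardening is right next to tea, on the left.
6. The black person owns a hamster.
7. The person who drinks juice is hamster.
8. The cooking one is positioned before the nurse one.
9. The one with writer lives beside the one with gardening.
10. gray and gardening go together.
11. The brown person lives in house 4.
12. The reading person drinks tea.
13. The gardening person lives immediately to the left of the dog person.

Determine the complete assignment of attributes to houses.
Solution:

House | Pet | Color | Drink | Job | Hobby
-----------------------------------------
  1   | hamster | black | juice | writer | cooking
  2   | cat | gray | soda | pilot | gardening
  3   | dog | white | tea | chef | reading
  4   | rabbit | brown | coffee | nurse | painting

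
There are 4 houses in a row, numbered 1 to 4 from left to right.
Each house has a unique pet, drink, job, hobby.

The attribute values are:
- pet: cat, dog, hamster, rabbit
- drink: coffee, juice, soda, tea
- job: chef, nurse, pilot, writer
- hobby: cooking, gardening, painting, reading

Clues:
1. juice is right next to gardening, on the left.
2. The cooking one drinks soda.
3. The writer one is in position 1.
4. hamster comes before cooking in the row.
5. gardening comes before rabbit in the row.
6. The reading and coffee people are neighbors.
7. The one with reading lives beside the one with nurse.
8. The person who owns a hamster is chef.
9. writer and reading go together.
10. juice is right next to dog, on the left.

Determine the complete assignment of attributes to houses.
Solution:

House | Pet | Drink | Job | Hobby
---------------------------------
  1   | cat | juice | writer | reading
  2   | dog | coffee | nurse | gardening
  3   | hamster | tea | chef | painting
  4   | rabbit | soda | pilot | cooking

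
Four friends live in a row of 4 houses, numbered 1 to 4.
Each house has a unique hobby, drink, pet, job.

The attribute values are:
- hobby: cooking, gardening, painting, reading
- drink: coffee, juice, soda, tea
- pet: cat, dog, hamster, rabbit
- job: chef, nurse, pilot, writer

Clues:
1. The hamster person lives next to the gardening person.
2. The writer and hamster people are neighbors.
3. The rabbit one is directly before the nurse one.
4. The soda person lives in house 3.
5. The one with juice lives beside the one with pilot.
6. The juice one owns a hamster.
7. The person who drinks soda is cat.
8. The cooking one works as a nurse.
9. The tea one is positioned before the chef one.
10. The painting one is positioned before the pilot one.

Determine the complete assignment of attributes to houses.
Solution:

House | Hobby | Drink | Pet | Job
---------------------------------
  1   | painting | tea | rabbit | writer
  2   | cooking | juice | hamster | nurse
  3   | gardening | soda | cat | pilot
  4   | reading | coffee | dog | chef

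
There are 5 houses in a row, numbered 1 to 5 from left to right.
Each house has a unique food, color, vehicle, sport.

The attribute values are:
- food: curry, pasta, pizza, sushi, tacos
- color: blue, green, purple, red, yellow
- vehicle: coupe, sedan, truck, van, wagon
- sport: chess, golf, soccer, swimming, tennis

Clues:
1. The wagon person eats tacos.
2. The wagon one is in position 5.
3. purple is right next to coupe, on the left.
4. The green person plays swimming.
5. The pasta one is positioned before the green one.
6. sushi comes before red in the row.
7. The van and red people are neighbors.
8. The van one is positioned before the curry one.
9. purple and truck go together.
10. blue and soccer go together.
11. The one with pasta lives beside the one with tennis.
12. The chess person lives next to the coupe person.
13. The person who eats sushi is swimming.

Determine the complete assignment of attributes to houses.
Solution:

House | Food | Color | Vehicle | Sport
--------------------------------------
  1   | pasta | purple | truck | chess
  2   | pizza | yellow | coupe | tennis
  3   | sushi | green | van | swimming
  4   | curry | red | sedan | golf
  5   | tacos | blue | wagon | soccer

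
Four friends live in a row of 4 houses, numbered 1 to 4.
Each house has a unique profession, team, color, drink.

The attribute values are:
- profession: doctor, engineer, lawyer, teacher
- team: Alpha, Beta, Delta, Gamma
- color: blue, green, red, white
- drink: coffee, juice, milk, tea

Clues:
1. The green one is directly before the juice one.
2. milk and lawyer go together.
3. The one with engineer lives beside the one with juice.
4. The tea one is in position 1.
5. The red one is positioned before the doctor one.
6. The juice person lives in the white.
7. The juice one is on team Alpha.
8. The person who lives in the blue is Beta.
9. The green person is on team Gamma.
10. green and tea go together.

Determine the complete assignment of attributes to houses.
Solution:

House | Profession | Team | Color | Drink
-----------------------------------------
  1   | engineer | Gamma | green | tea
  2   | teacher | Alpha | white | juice
  3   | lawyer | Delta | red | milk
  4   | doctor | Beta | blue | coffee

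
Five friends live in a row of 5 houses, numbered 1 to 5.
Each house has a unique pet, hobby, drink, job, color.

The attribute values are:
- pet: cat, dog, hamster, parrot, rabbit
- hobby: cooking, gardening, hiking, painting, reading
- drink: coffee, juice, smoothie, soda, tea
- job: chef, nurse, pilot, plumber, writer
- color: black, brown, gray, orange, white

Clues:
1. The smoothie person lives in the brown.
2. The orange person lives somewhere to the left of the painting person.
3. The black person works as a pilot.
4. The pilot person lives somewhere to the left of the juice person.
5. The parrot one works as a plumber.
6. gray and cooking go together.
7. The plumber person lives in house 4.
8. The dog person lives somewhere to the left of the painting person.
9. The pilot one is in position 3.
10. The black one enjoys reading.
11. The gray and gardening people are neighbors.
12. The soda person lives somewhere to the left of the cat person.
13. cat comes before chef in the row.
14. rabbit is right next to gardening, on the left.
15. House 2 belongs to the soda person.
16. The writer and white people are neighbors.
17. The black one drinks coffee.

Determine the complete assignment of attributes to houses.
Solution:

House | Pet | Hobby | Drink | Job | Color
-----------------------------------------
  1   | rabbit | cooking | tea | writer | gray
  2   | dog | gardening | soda | nurse | white
  3   | cat | reading | coffee | pilot | black
  4   | parrot | hiking | juice | plumber | orange
  5   | hamster | painting | smoothie | chef | brown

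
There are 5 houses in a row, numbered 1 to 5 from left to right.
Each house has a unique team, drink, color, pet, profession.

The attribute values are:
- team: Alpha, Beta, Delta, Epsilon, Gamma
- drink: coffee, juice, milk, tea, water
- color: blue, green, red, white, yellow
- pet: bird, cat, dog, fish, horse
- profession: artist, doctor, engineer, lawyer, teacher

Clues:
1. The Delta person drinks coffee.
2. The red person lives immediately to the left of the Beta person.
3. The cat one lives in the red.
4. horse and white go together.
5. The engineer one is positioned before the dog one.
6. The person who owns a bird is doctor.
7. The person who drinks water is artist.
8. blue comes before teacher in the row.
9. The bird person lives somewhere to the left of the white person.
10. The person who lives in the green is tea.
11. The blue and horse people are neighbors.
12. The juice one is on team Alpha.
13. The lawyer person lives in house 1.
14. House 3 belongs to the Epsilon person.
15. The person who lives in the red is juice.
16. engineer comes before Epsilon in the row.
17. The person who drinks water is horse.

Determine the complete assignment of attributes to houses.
Solution:

House | Team | Drink | Color | Pet | Profession
-----------------------------------------------
  1   | Alpha | juice | red | cat | lawyer
  2   | Beta | tea | green | fish | engineer
  3   | Epsilon | milk | blue | bird | doctor
  4   | Gamma | water | white | horse | artist
  5   | Delta | coffee | yellow | dog | teacher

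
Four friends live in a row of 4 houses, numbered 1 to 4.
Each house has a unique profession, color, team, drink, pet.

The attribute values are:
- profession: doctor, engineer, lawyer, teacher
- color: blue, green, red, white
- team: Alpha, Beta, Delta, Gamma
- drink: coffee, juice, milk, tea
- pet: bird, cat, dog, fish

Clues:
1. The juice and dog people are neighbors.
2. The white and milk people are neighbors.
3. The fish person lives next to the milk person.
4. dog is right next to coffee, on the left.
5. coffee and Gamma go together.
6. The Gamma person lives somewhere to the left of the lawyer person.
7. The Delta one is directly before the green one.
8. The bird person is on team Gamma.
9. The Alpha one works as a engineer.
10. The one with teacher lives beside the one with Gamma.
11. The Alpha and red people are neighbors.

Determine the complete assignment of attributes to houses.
Solution:

House | Profession | Color | Team | Drink | Pet
-----------------------------------------------
  1   | engineer | white | Alpha | juice | fish
  2   | teacher | red | Delta | milk | dog
  3   | doctor | green | Gamma | coffee | bird
  4   | lawyer | blue | Beta | tea | cat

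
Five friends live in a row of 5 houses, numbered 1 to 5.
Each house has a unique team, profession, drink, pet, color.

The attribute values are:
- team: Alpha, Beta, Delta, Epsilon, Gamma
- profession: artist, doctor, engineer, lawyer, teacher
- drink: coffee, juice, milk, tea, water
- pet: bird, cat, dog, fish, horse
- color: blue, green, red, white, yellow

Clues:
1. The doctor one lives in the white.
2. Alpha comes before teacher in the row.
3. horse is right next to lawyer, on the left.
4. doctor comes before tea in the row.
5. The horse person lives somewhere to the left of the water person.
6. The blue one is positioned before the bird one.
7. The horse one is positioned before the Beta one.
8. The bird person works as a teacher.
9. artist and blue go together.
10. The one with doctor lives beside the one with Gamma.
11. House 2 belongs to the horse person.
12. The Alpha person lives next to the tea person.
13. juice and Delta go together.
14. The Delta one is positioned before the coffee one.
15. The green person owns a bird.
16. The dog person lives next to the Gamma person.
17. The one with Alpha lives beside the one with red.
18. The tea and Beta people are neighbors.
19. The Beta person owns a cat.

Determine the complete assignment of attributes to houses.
Solution:

House | Team | Profession | Drink | Pet | Color
-----------------------------------------------
  1   | Alpha | doctor | milk | dog | white
  2   | Gamma | engineer | tea | horse | red
  3   | Beta | lawyer | water | cat | yellow
  4   | Delta | artist | juice | fish | blue
  5   | Epsilon | teacher | coffee | bird | green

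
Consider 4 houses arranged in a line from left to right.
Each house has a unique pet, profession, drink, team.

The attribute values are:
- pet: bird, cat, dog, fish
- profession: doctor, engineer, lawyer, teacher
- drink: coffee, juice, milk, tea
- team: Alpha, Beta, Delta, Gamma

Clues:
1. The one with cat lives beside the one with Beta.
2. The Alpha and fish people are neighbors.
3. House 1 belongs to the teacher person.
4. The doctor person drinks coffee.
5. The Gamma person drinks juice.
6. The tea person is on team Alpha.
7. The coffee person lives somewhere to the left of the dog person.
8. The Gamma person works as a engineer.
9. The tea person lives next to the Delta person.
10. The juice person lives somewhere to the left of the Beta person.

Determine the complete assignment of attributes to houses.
Solution:

House | Pet | Profession | Drink | Team
---------------------------------------
  1   | bird | teacher | tea | Alpha
  2   | fish | doctor | coffee | Delta
  3   | cat | engineer | juice | Gamma
  4   | dog | lawyer | milk | Beta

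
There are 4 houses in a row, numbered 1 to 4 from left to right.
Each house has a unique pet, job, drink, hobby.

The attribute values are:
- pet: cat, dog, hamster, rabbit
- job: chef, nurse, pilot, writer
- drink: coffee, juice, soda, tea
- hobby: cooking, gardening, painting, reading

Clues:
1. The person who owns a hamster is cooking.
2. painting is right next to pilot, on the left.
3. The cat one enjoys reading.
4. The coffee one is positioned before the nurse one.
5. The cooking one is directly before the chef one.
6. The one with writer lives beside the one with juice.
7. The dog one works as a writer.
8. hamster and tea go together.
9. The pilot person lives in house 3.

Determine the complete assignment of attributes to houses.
Solution:

House | Pet | Job | Drink | Hobby
---------------------------------
  1   | dog | writer | coffee | gardening
  2   | rabbit | nurse | juice | painting
  3   | hamster | pilot | tea | cooking
  4   | cat | chef | soda | reading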